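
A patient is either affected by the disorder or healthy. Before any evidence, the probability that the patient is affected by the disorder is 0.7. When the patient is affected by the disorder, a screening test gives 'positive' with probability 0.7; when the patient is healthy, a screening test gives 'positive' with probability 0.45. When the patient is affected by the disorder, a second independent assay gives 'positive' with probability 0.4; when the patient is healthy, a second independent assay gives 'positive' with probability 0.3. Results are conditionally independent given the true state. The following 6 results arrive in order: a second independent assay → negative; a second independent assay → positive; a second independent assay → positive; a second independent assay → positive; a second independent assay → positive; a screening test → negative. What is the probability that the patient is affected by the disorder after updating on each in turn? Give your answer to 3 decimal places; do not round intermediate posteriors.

0.775

Apply Bayes' rule sequentially, carrying P(affected) forward.
After a second independent assay='negative': P(affected) = 0.6·0.7000 / (0.6·0.7000 + 0.7·0.3000) ≈ 0.6667
After a second independent assay='positive': P(affected) = 0.4·0.6667 / (0.4·0.6667 + 0.3·0.3333) ≈ 0.7273
After a second independent assay='positive': P(affected) = 0.4·0.7273 / (0.4·0.7273 + 0.3·0.2727) ≈ 0.7805
After a second independent assay='positive': P(affected) = 0.4·0.7805 / (0.4·0.7805 + 0.3·0.2195) ≈ 0.8258
After a second independent assay='positive': P(affected) = 0.4·0.8258 / (0.4·0.8258 + 0.3·0.1742) ≈ 0.8634
After a screening test='negative': P(affected) = 0.3·0.8634 / (0.3·0.8634 + 0.55·0.1366) ≈ 0.7752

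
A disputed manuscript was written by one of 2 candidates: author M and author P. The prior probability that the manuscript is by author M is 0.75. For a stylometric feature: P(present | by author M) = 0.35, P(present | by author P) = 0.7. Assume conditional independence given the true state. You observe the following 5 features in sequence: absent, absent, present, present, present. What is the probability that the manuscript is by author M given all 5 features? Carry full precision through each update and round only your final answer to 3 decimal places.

After 'absent': P(author M) = 0.65·0.7500 / (0.65·0.7500 + 0.3·0.2500) ≈ 0.8667
After 'absent': P(author M) = 0.65·0.8667 / (0.65·0.8667 + 0.3·0.1333) ≈ 0.9337
After 'present': P(author M) = 0.35·0.9337 / (0.35·0.9337 + 0.7·0.0663) ≈ 0.8756
After 'present': P(author M) = 0.35·0.8756 / (0.35·0.8756 + 0.7·0.1244) ≈ 0.7788
After 'present': P(author M) = 0.35·0.7788 / (0.35·0.7788 + 0.7·0.2212) ≈ 0.6377

0.638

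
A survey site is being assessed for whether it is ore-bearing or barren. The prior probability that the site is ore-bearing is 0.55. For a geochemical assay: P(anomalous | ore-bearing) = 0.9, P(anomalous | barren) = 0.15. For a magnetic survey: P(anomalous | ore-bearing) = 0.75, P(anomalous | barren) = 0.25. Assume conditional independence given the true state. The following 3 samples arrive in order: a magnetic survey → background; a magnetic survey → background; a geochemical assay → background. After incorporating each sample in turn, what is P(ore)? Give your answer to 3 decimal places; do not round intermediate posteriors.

0.016

After a magnetic survey='background': P(ore) = 0.25·0.5500 / (0.25·0.5500 + 0.75·0.4500) ≈ 0.2895
After a magnetic survey='background': P(ore) = 0.25·0.2895 / (0.25·0.2895 + 0.75·0.7105) ≈ 0.1196
After a geochemical assay='background': P(ore) = 0.1·0.1196 / (0.1·0.1196 + 0.85·0.8804) ≈ 0.0157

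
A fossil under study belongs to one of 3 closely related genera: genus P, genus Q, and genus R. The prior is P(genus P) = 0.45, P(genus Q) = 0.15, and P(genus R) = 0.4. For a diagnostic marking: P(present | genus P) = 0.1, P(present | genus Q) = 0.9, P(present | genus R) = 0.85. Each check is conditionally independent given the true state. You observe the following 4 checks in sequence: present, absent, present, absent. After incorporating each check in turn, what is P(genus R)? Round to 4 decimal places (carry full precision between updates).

After 'present': normaliser = 0.1·0.4500 + 0.9·0.1500 + 0.85·0.4000; P(genus P) ≈ 0.0865, P(genus Q) ≈ 0.2596, P(genus R) ≈ 0.6538
After 'absent': normaliser = 0.9·0.0865 + 0.1·0.2596 + 0.15·0.6538; P(genus P) ≈ 0.3857, P(genus Q) ≈ 0.1286, P(genus R) ≈ 0.4857
After 'present': normaliser = 0.1·0.3857 + 0.9·0.1286 + 0.85·0.4857; P(genus P) ≈ 0.0680, P(genus Q) ≈ 0.2040, P(genus R) ≈ 0.7280
After 'absent': normaliser = 0.9·0.0680 + 0.1·0.2040 + 0.15·0.7280; P(genus P) ≈ 0.3208, P(genus Q) ≈ 0.1069, P(genus R) ≈ 0.5723

0.5723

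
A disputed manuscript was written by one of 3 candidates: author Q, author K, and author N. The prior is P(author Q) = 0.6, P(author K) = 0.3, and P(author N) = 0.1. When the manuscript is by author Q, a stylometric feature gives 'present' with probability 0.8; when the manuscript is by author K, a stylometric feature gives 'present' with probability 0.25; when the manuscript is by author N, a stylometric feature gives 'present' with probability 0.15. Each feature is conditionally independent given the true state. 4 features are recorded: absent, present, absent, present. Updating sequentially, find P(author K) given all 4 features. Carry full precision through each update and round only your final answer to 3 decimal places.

After 'absent': normaliser = 0.2·0.6000 + 0.75·0.3000 + 0.85·0.1000; P(author Q) ≈ 0.2791, P(author K) ≈ 0.5233, P(author N) ≈ 0.1977
After 'present': normaliser = 0.8·0.2791 + 0.25·0.5233 + 0.15·0.1977; P(author Q) ≈ 0.5818, P(author K) ≈ 0.3409, P(author N) ≈ 0.0773
After 'absent': normaliser = 0.2·0.5818 + 0.75·0.3409 + 0.85·0.0773; P(author Q) ≈ 0.2658, P(author K) ≈ 0.5841, P(author N) ≈ 0.1501
After 'present': normaliser = 0.8·0.2658 + 0.25·0.5841 + 0.15·0.1501; P(author Q) ≈ 0.5579, P(author K) ≈ 0.3831, P(author N) ≈ 0.0590

0.383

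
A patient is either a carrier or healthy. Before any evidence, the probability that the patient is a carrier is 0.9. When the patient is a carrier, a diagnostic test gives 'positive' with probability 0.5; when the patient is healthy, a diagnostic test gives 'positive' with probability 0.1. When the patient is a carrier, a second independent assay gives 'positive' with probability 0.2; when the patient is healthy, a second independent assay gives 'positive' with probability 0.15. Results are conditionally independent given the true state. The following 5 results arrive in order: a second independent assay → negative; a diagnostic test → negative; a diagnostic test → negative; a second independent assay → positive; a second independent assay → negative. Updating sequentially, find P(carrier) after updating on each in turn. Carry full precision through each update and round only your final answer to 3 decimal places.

After a second independent assay='negative': P(carrier) = 0.8·0.9000 / (0.8·0.9000 + 0.85·0.1000) ≈ 0.8944
After a diagnostic test='negative': P(carrier) = 0.5·0.8944 / (0.5·0.8944 + 0.9·0.1056) ≈ 0.8247
After a diagnostic test='negative': P(carrier) = 0.5·0.8247 / (0.5·0.8247 + 0.9·0.1753) ≈ 0.7233
After a second independent assay='positive': P(carrier) = 0.2·0.7233 / (0.2·0.7233 + 0.15·0.2767) ≈ 0.7771
After a second independent assay='negative': P(carrier) = 0.8·0.7771 / (0.8·0.7771 + 0.85·0.2229) ≈ 0.7664

0.766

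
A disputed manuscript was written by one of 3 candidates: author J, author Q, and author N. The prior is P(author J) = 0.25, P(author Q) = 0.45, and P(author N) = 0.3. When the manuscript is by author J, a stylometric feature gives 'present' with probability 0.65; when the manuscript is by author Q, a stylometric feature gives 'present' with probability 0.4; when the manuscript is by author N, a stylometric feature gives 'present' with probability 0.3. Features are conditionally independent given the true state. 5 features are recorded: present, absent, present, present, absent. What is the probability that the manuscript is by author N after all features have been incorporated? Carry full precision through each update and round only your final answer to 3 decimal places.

0.174

After 'present': normaliser = 0.65·0.2500 + 0.4·0.4500 + 0.3·0.3000; P(author J) ≈ 0.3757, P(author Q) ≈ 0.4162, P(author N) ≈ 0.2081
After 'absent': normaliser = 0.35·0.3757 + 0.6·0.4162 + 0.7·0.2081; P(author J) ≈ 0.2496, P(author Q) ≈ 0.4739, P(author N) ≈ 0.2765
After 'present': normaliser = 0.65·0.2496 + 0.4·0.4739 + 0.3·0.2765; P(author J) ≈ 0.3732, P(author Q) ≈ 0.4361, P(author N) ≈ 0.1908
After 'present': normaliser = 0.65·0.3732 + 0.4·0.4361 + 0.3·0.1908; P(author J) ≈ 0.5115, P(author Q) ≈ 0.3678, P(author N) ≈ 0.1207
After 'absent': normaliser = 0.35·0.5115 + 0.6·0.3678 + 0.7·0.1207; P(author J) ≈ 0.3697, P(author Q) ≈ 0.4558, P(author N) ≈ 0.1745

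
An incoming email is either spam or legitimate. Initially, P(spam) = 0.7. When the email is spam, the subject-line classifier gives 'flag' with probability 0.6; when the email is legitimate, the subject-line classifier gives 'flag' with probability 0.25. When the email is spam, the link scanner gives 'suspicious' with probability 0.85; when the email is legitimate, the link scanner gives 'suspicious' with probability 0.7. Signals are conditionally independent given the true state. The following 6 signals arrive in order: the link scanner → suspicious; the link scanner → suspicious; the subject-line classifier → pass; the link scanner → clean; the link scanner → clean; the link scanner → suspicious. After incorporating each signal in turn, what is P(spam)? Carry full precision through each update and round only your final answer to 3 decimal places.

0.358

After the link scanner='suspicious': P(spam) = 0.85·0.7000 / (0.85·0.7000 + 0.7·0.3000) ≈ 0.7391
After the link scanner='suspicious': P(spam) = 0.85·0.7391 / (0.85·0.7391 + 0.7·0.2609) ≈ 0.7748
After the subject-line classifier='pass': P(spam) = 0.4·0.7748 / (0.4·0.7748 + 0.75·0.2252) ≈ 0.6473
After the link scanner='clean': P(spam) = 0.15·0.6473 / (0.15·0.6473 + 0.3·0.3527) ≈ 0.4785
After the link scanner='clean': P(spam) = 0.15·0.4785 / (0.15·0.4785 + 0.3·0.5215) ≈ 0.3145
After the link scanner='suspicious': P(spam) = 0.85·0.3145 / (0.85·0.3145 + 0.7·0.6855) ≈ 0.3578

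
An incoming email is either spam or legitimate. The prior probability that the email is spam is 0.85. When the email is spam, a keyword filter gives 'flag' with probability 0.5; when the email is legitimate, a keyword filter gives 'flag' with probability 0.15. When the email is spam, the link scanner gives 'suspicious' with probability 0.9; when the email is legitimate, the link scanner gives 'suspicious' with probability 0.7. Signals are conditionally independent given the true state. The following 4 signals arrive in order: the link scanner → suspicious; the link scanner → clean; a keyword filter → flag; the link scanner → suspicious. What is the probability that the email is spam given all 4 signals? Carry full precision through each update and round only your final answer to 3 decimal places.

Apply Bayes' rule sequentially, carrying P(spam) forward.
After the link scanner='suspicious': P(spam) = 0.9·0.8500 / (0.9·0.8500 + 0.7·0.1500) ≈ 0.8793
After the link scanner='clean': P(spam) = 0.1·0.8793 / (0.1·0.8793 + 0.3·0.1207) ≈ 0.7083
After a keyword filter='flag': P(spam) = 0.5·0.7083 / (0.5·0.7083 + 0.15·0.2917) ≈ 0.8901
After the link scanner='suspicious': P(spam) = 0.9·0.8901 / (0.9·0.8901 + 0.7·0.1099) ≈ 0.9123

0.912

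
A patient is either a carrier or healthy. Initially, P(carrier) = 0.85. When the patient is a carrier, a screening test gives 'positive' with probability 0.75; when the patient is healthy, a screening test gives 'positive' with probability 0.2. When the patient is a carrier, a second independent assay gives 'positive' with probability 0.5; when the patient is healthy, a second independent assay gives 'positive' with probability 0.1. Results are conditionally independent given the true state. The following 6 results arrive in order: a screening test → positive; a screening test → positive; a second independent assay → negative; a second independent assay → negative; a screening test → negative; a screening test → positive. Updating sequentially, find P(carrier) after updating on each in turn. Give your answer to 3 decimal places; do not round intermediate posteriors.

0.966

After a screening test='positive': P(carrier) = 0.75·0.8500 / (0.75·0.8500 + 0.2·0.1500) ≈ 0.9551
After a screening test='positive': P(carrier) = 0.75·0.9551 / (0.75·0.9551 + 0.2·0.0449) ≈ 0.9876
After a second independent assay='negative': P(carrier) = 0.5·0.9876 / (0.5·0.9876 + 0.9·0.0124) ≈ 0.9779
After a second independent assay='negative': P(carrier) = 0.5·0.9779 / (0.5·0.9779 + 0.9·0.0221) ≈ 0.9609
After a screening test='negative': P(carrier) = 0.25·0.9609 / (0.25·0.9609 + 0.8·0.0391) ≈ 0.8849
After a screening test='positive': P(carrier) = 0.75·0.8849 / (0.75·0.8849 + 0.2·0.1151) ≈ 0.9665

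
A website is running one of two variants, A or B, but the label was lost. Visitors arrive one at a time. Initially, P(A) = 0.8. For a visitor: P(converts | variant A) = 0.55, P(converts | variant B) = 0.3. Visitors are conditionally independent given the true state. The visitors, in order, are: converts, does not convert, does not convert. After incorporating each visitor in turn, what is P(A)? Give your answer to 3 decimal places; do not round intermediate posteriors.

0.752

After 'converts': P(A) = 0.55·0.8000 / (0.55·0.8000 + 0.3·0.2000) ≈ 0.8800
After 'does not convert': P(A) = 0.45·0.8800 / (0.45·0.8800 + 0.7·0.1200) ≈ 0.8250
After 'does not convert': P(A) = 0.45·0.8250 / (0.45·0.8250 + 0.7·0.1750) ≈ 0.7519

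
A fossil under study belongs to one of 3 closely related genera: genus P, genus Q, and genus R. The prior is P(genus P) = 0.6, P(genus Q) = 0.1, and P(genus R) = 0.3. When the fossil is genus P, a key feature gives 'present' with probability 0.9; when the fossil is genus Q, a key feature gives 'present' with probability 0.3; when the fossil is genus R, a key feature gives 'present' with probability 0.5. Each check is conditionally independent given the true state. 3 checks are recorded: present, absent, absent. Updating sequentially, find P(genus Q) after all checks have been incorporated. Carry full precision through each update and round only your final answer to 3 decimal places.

Each posterior becomes the prior for the next update.
After 'present': normaliser = 0.9·0.6000 + 0.3·0.1000 + 0.5·0.3000; P(genus P) ≈ 0.7500, P(genus Q) ≈ 0.0417, P(genus R) ≈ 0.2083
After 'absent': normaliser = 0.1·0.7500 + 0.7·0.0417 + 0.5·0.2083; P(genus P) ≈ 0.3600, P(genus Q) ≈ 0.1400, P(genus R) ≈ 0.5000
After 'absent': normaliser = 0.1·0.3600 + 0.7·0.1400 + 0.5·0.5000; P(genus P) ≈ 0.0938, P(genus Q) ≈ 0.2552, P(genus R) ≈ 0.6510

0.255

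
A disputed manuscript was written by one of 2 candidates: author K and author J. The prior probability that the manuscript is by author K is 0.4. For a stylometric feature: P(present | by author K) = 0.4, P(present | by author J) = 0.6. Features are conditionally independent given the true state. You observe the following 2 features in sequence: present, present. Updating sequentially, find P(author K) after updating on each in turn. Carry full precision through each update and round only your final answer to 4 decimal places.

After 'present': P(author K) = 0.4·0.4000 / (0.4·0.4000 + 0.6·0.6000) ≈ 0.3077
After 'present': P(author K) = 0.4·0.3077 / (0.4·0.3077 + 0.6·0.6923) ≈ 0.2286

0.2286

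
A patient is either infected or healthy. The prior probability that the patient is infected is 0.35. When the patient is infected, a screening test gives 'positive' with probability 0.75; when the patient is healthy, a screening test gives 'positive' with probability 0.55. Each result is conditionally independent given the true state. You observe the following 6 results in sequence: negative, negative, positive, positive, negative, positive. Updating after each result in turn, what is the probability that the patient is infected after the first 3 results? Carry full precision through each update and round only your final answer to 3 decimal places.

Each posterior becomes the prior for the next update.
After 'negative': P(infected) = 0.25·0.3500 / (0.25·0.3500 + 0.45·0.6500) ≈ 0.2303
After 'negative': P(infected) = 0.25·0.2303 / (0.25·0.2303 + 0.45·0.7697) ≈ 0.1425
After 'positive': P(infected) = 0.75·0.1425 / (0.75·0.1425 + 0.55·0.8575) ≈ 0.1848

0.185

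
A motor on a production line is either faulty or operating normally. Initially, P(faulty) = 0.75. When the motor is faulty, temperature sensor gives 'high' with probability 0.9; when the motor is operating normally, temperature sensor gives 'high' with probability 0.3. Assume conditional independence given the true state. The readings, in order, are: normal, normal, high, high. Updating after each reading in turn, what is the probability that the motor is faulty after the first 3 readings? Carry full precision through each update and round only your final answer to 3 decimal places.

Each posterior becomes the prior for the next update.
After 'normal': P(faulty) = 0.1·0.7500 / (0.1·0.7500 + 0.7·0.2500) ≈ 0.3000
After 'normal': P(faulty) = 0.1·0.3000 / (0.1·0.3000 + 0.7·0.7000) ≈ 0.0577
After 'high': P(faulty) = 0.9·0.0577 / (0.9·0.0577 + 0.3·0.9423) ≈ 0.1552

0.155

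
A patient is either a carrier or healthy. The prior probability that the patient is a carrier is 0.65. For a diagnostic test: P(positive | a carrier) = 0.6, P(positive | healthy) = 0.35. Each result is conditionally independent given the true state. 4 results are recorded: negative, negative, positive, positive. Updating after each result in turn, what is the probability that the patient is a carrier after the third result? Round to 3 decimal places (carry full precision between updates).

0.547

After 'negative': P(carrier) = 0.4·0.6500 / (0.4·0.6500 + 0.65·0.3500) ≈ 0.5333
After 'negative': P(carrier) = 0.4·0.5333 / (0.4·0.5333 + 0.65·0.4667) ≈ 0.4129
After 'positive': P(carrier) = 0.6·0.4129 / (0.6·0.4129 + 0.35·0.5871) ≈ 0.5466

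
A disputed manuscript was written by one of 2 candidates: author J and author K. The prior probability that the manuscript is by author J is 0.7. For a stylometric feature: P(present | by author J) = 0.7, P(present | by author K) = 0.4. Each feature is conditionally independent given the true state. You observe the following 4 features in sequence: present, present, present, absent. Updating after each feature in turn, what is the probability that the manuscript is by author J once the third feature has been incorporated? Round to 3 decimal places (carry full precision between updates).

0.926

After 'present': P(author J) = 0.7·0.7000 / (0.7·0.7000 + 0.4·0.3000) ≈ 0.8033
After 'present': P(author J) = 0.7·0.8033 / (0.7·0.8033 + 0.4·0.1967) ≈ 0.8772
After 'present': P(author J) = 0.7·0.8772 / (0.7·0.8772 + 0.4·0.1228) ≈ 0.9260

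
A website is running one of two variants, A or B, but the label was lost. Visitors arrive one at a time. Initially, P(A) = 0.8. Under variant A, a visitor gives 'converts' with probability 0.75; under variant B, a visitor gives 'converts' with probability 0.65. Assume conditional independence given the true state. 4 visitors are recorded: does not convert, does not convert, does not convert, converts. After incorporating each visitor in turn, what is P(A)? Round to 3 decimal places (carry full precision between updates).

After 'does not convert': P(A) = 0.25·0.8000 / (0.25·0.8000 + 0.35·0.2000) ≈ 0.7407
After 'does not convert': P(A) = 0.25·0.7407 / (0.25·0.7407 + 0.35·0.2593) ≈ 0.6711
After 'does not convert': P(A) = 0.25·0.6711 / (0.25·0.6711 + 0.35·0.3289) ≈ 0.5931
After 'converts': P(A) = 0.75·0.5931 / (0.75·0.5931 + 0.65·0.4069) ≈ 0.6271

0.627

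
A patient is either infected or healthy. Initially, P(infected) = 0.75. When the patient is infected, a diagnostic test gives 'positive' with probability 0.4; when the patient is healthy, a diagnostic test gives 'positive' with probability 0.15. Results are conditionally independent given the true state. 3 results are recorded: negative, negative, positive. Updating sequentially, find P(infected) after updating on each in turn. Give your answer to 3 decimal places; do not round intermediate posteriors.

After 'negative': P(infected) = 0.6·0.7500 / (0.6·0.7500 + 0.85·0.2500) ≈ 0.6792
After 'negative': P(infected) = 0.6·0.6792 / (0.6·0.6792 + 0.85·0.3208) ≈ 0.5992
After 'positive': P(infected) = 0.4·0.5992 / (0.4·0.5992 + 0.15·0.4008) ≈ 0.7994

0.799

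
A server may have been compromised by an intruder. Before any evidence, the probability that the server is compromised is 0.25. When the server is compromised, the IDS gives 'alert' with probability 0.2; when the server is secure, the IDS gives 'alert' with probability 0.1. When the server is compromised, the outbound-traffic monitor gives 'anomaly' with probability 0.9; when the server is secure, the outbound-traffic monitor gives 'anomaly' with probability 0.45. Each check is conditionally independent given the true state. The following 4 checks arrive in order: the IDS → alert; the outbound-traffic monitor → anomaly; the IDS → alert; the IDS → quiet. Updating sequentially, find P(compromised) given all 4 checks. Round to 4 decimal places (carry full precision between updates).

0.7033

Each posterior becomes the prior for the next update.
After the IDS='alert': P(compromised) = 0.2·0.2500 / (0.2·0.2500 + 0.1·0.7500) ≈ 0.4000
After the outbound-traffic monitor='anomaly': P(compromised) = 0.9·0.4000 / (0.9·0.4000 + 0.45·0.6000) ≈ 0.5714
After the IDS='alert': P(compromised) = 0.2·0.5714 / (0.2·0.5714 + 0.1·0.4286) ≈ 0.7273
After the IDS='quiet': P(compromised) = 0.8·0.7273 / (0.8·0.7273 + 0.9·0.2727) ≈ 0.7033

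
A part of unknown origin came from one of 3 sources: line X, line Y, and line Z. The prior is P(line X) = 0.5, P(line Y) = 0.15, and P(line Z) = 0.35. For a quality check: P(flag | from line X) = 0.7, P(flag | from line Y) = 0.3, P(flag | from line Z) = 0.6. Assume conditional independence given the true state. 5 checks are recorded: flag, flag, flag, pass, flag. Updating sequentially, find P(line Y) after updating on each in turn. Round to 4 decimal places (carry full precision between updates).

After 'flag': normaliser = 0.7·0.5000 + 0.3·0.1500 + 0.6·0.3500; P(line X) ≈ 0.5785, P(line Y) ≈ 0.0744, P(line Z) ≈ 0.3471
After 'flag': normaliser = 0.7·0.5785 + 0.3·0.0744 + 0.6·0.3471; P(line X) ≈ 0.6372, P(line Y) ≈ 0.0351, P(line Z) ≈ 0.3277
After 'flag': normaliser = 0.7·0.6372 + 0.3·0.0351 + 0.6·0.3277; P(line X) ≈ 0.6829, P(line Y) ≈ 0.0161, P(line Z) ≈ 0.3010
After 'pass': normaliser = 0.3·0.6829 + 0.7·0.0161 + 0.4·0.3010; P(line X) ≈ 0.6087, P(line Y) ≈ 0.0335, P(line Z) ≈ 0.3578
After 'flag': normaliser = 0.7·0.6087 + 0.3·0.0335 + 0.6·0.3578; P(line X) ≈ 0.6547, P(line Y) ≈ 0.0155, P(line Z) ≈ 0.3298

0.0155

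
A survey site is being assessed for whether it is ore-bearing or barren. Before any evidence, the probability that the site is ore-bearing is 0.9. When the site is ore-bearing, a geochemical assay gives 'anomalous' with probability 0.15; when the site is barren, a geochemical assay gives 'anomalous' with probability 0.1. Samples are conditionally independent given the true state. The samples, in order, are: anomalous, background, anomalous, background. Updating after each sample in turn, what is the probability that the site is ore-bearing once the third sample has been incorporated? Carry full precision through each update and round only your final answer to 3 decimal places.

0.950

Apply Bayes' rule sequentially, carrying P(ore) forward.
After 'anomalous': P(ore) = 0.15·0.9000 / (0.15·0.9000 + 0.1·0.1000) ≈ 0.9310
After 'background': P(ore) = 0.85·0.9310 / (0.85·0.9310 + 0.9·0.0690) ≈ 0.9273
After 'anomalous': P(ore) = 0.15·0.9273 / (0.15·0.9273 + 0.1·0.0727) ≈ 0.9503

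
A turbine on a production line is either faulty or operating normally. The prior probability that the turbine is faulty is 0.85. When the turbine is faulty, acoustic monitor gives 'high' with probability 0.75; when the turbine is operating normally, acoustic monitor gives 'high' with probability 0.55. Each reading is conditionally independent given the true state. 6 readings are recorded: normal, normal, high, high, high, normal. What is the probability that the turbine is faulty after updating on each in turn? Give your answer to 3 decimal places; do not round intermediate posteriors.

After 'normal': P(faulty) = 0.25·0.8500 / (0.25·0.8500 + 0.45·0.1500) ≈ 0.7589
After 'normal': P(faulty) = 0.25·0.7589 / (0.25·0.7589 + 0.45·0.2411) ≈ 0.6362
After 'high': P(faulty) = 0.75·0.6362 / (0.75·0.6362 + 0.55·0.3638) ≈ 0.7046
After 'high': P(faulty) = 0.75·0.7046 / (0.75·0.7046 + 0.55·0.2954) ≈ 0.7648
After 'high': P(faulty) = 0.75·0.7648 / (0.75·0.7648 + 0.55·0.2352) ≈ 0.8160
After 'normal': P(faulty) = 0.25·0.8160 / (0.25·0.8160 + 0.45·0.1840) ≈ 0.7113

0.711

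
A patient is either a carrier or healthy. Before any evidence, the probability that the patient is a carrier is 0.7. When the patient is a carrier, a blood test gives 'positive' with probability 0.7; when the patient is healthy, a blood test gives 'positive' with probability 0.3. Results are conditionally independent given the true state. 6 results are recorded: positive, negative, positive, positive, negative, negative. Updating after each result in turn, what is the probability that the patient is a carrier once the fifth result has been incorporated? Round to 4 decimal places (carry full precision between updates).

Apply Bayes' rule sequentially, carrying P(carrier) forward.
After 'positive': P(carrier) = 0.7·0.7000 / (0.7·0.7000 + 0.3·0.3000) ≈ 0.8448
After 'negative': P(carrier) = 0.3·0.8448 / (0.3·0.8448 + 0.7·0.1552) ≈ 0.7000
After 'positive': P(carrier) = 0.7·0.7000 / (0.7·0.7000 + 0.3·0.3000) ≈ 0.8448
After 'positive': P(carrier) = 0.7·0.8448 / (0.7·0.8448 + 0.3·0.1552) ≈ 0.9270
After 'negative': P(carrier) = 0.3·0.9270 / (0.3·0.9270 + 0.7·0.0730) ≈ 0.8448

0.8448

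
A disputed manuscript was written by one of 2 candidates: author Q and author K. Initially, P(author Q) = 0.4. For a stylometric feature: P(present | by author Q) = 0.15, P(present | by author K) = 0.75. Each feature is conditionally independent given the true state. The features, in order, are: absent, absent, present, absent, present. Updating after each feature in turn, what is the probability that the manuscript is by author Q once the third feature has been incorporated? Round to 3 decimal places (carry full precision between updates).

After 'absent': P(author Q) = 0.85·0.4000 / (0.85·0.4000 + 0.25·0.6000) ≈ 0.6939
After 'absent': P(author Q) = 0.85·0.6939 / (0.85·0.6939 + 0.25·0.3061) ≈ 0.8851
After 'present': P(author Q) = 0.15·0.8851 / (0.15·0.8851 + 0.75·0.1149) ≈ 0.6065

0.607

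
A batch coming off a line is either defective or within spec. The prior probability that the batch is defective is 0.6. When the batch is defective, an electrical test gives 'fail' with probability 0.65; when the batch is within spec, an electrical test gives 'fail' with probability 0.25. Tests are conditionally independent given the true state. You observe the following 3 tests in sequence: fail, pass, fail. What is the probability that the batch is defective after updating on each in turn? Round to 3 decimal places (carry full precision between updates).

0.826

Apply Bayes' rule sequentially, carrying P(defective) forward.
After 'fail': P(defective) = 0.65·0.6000 / (0.65·0.6000 + 0.25·0.4000) ≈ 0.7959
After 'pass': P(defective) = 0.35·0.7959 / (0.35·0.7959 + 0.75·0.2041) ≈ 0.6454
After 'fail': P(defective) = 0.65·0.6454 / (0.65·0.6454 + 0.25·0.3546) ≈ 0.8255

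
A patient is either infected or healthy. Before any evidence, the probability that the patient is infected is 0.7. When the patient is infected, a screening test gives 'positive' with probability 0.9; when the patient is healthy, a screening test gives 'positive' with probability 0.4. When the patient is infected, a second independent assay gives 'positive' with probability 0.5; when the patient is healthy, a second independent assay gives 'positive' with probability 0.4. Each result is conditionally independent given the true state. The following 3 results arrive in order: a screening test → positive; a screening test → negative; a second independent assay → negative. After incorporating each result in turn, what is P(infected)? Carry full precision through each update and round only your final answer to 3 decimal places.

After a screening test='positive': P(infected) = 0.9·0.7000 / (0.9·0.7000 + 0.4·0.3000) ≈ 0.8400
After a screening test='negative': P(infected) = 0.1·0.8400 / (0.1·0.8400 + 0.6·0.1600) ≈ 0.4667
After a second independent assay='negative': P(infected) = 0.5·0.4667 / (0.5·0.4667 + 0.6·0.5333) ≈ 0.4217

0.422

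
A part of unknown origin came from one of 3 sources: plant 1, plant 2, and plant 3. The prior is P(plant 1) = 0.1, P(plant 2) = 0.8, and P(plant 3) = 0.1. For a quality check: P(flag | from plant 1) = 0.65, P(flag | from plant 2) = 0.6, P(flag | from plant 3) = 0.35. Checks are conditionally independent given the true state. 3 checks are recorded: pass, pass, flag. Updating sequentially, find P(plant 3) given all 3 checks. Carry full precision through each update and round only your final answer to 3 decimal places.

Apply Bayes' rule sequentially, carrying P(plant 3) forward.
After 'pass': normaliser = 0.35·0.1000 + 0.4·0.8000 + 0.65·0.1000; P(plant 1) ≈ 0.0833, P(plant 2) ≈ 0.7619, P(plant 3) ≈ 0.1548
After 'pass': normaliser = 0.35·0.0833 + 0.4·0.7619 + 0.65·0.1548; P(plant 1) ≈ 0.0671, P(plant 2) ≈ 0.7014, P(plant 3) ≈ 0.2315
After 'flag': normaliser = 0.65·0.0671 + 0.6·0.7014 + 0.35·0.2315; P(plant 1) ≈ 0.0800, P(plant 2) ≈ 0.7715, P(plant 3) ≈ 0.1485

0.149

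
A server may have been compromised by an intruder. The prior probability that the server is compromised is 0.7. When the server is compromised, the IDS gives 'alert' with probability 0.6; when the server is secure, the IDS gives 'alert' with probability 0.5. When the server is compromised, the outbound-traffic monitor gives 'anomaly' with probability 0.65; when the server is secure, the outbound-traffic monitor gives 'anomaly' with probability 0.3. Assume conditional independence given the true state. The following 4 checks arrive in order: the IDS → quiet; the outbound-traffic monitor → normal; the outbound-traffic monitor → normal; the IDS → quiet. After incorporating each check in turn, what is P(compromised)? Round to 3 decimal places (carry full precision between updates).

0.272

After the IDS='quiet': P(compromised) = 0.4·0.7000 / (0.4·0.7000 + 0.5·0.3000) ≈ 0.6512
After the outbound-traffic monitor='normal': P(compromised) = 0.35·0.6512 / (0.35·0.6512 + 0.7·0.3488) ≈ 0.4828
After the outbound-traffic monitor='normal': P(compromised) = 0.35·0.4828 / (0.35·0.4828 + 0.7·0.5172) ≈ 0.3182
After the IDS='quiet': P(compromised) = 0.4·0.3182 / (0.4·0.3182 + 0.5·0.6818) ≈ 0.2718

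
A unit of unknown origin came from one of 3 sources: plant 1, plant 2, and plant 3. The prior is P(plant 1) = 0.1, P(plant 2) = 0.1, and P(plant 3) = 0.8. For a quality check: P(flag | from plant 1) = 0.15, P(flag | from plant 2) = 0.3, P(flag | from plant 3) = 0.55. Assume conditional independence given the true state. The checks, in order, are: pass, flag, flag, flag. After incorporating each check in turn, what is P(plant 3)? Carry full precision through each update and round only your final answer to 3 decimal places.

After 'pass': normaliser = 0.85·0.1000 + 0.7·0.1000 + 0.45·0.8000; P(plant 1) ≈ 0.1650, P(plant 2) ≈ 0.1359, P(plant 3) ≈ 0.6990
After 'flag': normaliser = 0.15·0.1650 + 0.3·0.1359 + 0.55·0.6990; P(plant 1) ≈ 0.0550, P(plant 2) ≈ 0.0906, P(plant 3) ≈ 0.8544
After 'flag': normaliser = 0.15·0.0550 + 0.3·0.0906 + 0.55·0.8544; P(plant 1) ≈ 0.0163, P(plant 2) ≈ 0.0538, P(plant 3) ≈ 0.9299
After 'flag': normaliser = 0.15·0.0163 + 0.3·0.0538 + 0.55·0.9299; P(plant 1) ≈ 0.0046, P(plant 2) ≈ 0.0304, P(plant 3) ≈ 0.9649

0.965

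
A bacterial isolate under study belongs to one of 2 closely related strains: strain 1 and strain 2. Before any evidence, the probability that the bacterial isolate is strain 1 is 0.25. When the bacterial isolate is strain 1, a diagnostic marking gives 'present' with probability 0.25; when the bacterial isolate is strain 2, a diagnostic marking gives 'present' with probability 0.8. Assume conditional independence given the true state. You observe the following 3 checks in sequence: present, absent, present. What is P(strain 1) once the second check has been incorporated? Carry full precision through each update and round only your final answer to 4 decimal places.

After 'present': P(strain 1) = 0.25·0.2500 / (0.25·0.2500 + 0.8·0.7500) ≈ 0.0943
After 'absent': P(strain 1) = 0.75·0.0943 / (0.75·0.0943 + 0.2·0.9057) ≈ 0.2809

0.2809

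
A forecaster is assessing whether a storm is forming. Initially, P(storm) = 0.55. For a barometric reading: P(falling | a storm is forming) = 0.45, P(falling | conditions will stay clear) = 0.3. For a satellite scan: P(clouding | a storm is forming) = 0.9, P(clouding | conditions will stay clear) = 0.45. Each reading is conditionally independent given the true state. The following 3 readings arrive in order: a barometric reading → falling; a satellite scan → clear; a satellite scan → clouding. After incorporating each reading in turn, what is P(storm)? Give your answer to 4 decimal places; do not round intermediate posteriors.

After a barometric reading='falling': P(storm) = 0.45·0.5500 / (0.45·0.5500 + 0.3·0.4500) ≈ 0.6471
After a satellite scan='clear': P(storm) = 0.1·0.6471 / (0.1·0.6471 + 0.55·0.3529) ≈ 0.2500
After a satellite scan='clouding': P(storm) = 0.9·0.2500 / (0.9·0.2500 + 0.45·0.7500) ≈ 0.4000

0.4000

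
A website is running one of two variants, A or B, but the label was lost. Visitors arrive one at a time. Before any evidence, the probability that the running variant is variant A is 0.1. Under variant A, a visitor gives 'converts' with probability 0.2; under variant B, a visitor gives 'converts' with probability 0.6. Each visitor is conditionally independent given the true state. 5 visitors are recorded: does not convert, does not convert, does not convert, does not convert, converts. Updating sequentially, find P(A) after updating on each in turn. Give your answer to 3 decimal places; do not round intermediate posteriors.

After 'does not convert': P(A) = 0.8·0.1000 / (0.8·0.1000 + 0.4·0.9000) ≈ 0.1818
After 'does not convert': P(A) = 0.8·0.1818 / (0.8·0.1818 + 0.4·0.8182) ≈ 0.3077
After 'does not convert': P(A) = 0.8·0.3077 / (0.8·0.3077 + 0.4·0.6923) ≈ 0.4706
After 'does not convert': P(A) = 0.8·0.4706 / (0.8·0.4706 + 0.4·0.5294) ≈ 0.6400
After 'converts': P(A) = 0.2·0.6400 / (0.2·0.6400 + 0.6·0.3600) ≈ 0.3721

0.372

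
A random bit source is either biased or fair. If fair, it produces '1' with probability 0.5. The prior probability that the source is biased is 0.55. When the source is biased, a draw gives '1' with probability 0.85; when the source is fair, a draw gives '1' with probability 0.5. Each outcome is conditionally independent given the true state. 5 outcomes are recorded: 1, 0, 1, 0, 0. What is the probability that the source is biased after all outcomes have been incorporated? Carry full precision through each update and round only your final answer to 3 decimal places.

After '1': P(biased) = 0.85·0.5500 / (0.85·0.5500 + 0.5·0.4500) ≈ 0.6751
After '0': P(biased) = 0.15·0.6751 / (0.15·0.6751 + 0.5·0.3249) ≈ 0.3840
After '1': P(biased) = 0.85·0.3840 / (0.85·0.3840 + 0.5·0.6160) ≈ 0.5145
After '0': P(biased) = 0.15·0.5145 / (0.15·0.5145 + 0.5·0.4855) ≈ 0.2412
After '0': P(biased) = 0.15·0.2412 / (0.15·0.2412 + 0.5·0.7588) ≈ 0.0871

0.087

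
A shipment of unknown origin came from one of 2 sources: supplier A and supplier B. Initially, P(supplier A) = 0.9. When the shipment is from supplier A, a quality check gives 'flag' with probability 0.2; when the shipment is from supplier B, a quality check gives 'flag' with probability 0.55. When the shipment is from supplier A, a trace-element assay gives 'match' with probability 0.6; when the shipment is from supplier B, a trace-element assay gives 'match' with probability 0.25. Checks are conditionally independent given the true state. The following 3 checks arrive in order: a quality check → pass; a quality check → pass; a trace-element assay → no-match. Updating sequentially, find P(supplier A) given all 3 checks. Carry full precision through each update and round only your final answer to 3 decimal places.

0.938

Each posterior becomes the prior for the next update.
After a quality check='pass': P(supplier A) = 0.8·0.9000 / (0.8·0.9000 + 0.45·0.1000) ≈ 0.9412
After a quality check='pass': P(supplier A) = 0.8·0.9412 / (0.8·0.9412 + 0.45·0.0588) ≈ 0.9660
After a trace-element assay='no-match': P(supplier A) = 0.4·0.9660 / (0.4·0.9660 + 0.75·0.0340) ≈ 0.9382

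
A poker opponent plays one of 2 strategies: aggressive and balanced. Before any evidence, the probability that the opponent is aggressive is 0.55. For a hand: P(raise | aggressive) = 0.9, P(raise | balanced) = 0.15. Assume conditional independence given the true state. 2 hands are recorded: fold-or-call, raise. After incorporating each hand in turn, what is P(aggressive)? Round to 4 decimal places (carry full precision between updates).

After 'fold-or-call': P(aggressive) = 0.1·0.5500 / (0.1·0.5500 + 0.85·0.4500) ≈ 0.1257
After 'raise': P(aggressive) = 0.9·0.1257 / (0.9·0.1257 + 0.15·0.8743) ≈ 0.4632

0.4632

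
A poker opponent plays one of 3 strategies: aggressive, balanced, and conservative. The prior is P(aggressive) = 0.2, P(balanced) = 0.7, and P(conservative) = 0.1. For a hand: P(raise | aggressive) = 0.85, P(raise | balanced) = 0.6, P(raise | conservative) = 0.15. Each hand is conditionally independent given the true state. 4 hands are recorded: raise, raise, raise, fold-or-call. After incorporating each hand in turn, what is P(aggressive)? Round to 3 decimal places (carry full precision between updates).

After 'raise': normaliser = 0.85·0.2000 + 0.6·0.7000 + 0.15·0.1000; P(aggressive) ≈ 0.2810, P(balanced) ≈ 0.6942, P(conservative) ≈ 0.0248
After 'raise': normaliser = 0.85·0.2810 + 0.6·0.6942 + 0.15·0.0248; P(aggressive) ≈ 0.3624, P(balanced) ≈ 0.6320, P(conservative) ≈ 0.0056
After 'raise': normaliser = 0.85·0.3624 + 0.6·0.6320 + 0.15·0.0056; P(aggressive) ≈ 0.4477, P(balanced) ≈ 0.5511, P(conservative) ≈ 0.0012
After 'fold-or-call': normaliser = 0.15·0.4477 + 0.4·0.5511 + 0.85·0.0012; P(aggressive) ≈ 0.2327, P(balanced) ≈ 0.7637, P(conservative) ≈ 0.0036

0.233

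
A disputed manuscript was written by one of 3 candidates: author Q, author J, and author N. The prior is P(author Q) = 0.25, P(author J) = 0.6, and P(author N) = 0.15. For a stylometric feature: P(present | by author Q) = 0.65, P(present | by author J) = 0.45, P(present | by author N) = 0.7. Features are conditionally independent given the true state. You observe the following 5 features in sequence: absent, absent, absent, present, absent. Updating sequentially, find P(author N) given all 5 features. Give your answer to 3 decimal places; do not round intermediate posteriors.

0.030

After 'absent': normaliser = 0.35·0.2500 + 0.55·0.6000 + 0.3·0.1500; P(author Q) ≈ 0.1892, P(author J) ≈ 0.7135, P(author N) ≈ 0.0973
After 'absent': normaliser = 0.35·0.1892 + 0.55·0.7135 + 0.3·0.0973; P(author Q) ≈ 0.1357, P(author J) ≈ 0.8044, P(author N) ≈ 0.0598
After 'absent': normaliser = 0.35·0.1357 + 0.55·0.8044 + 0.3·0.0598; P(author Q) ≈ 0.0935, P(author J) ≈ 0.8711, P(author N) ≈ 0.0353
After 'present': normaliser = 0.65·0.0935 + 0.45·0.8711 + 0.7·0.0353; P(author Q) ≈ 0.1273, P(author J) ≈ 0.8209, P(author N) ≈ 0.0518
After 'absent': normaliser = 0.35·0.1273 + 0.55·0.8209 + 0.3·0.0518; P(author Q) ≈ 0.0871, P(author J) ≈ 0.8825, P(author N) ≈ 0.0304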